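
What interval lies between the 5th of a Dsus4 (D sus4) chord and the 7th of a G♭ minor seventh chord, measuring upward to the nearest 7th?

Dsus4 (D sus4) has A as its 5th, and G♭ minor seventh has F♭ as its 7th.
From A to F♭: 7 semitones over a sixth = diminished.

diminished sixth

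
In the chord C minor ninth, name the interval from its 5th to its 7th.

m3

Spelling the chord: C–Eb–G–Bb–D.
That puts G below Bb.
3 letter names make it a third; at 3 semitones (a half step narrower than major) the quality is minor.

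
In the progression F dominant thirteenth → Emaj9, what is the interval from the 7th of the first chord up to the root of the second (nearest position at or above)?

F dominant thirteenth has Eb as its 7th, and Emaj9 has E as its root.
From Eb to E: 1 semitone over a unison = augmented.

augmented unison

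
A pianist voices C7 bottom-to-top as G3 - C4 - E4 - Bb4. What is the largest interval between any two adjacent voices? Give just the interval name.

Adjacent intervals: G3→C4 = perfect fourth; C4→E4 = major third; E4→Bb4 = diminished fifth.
The largest is E4 to Bb4, a diminished fifth (6 semitones).

diminished fifth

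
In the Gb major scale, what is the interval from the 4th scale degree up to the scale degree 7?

augmented 4th

The scale runs Gb Ab Bb Cb Db Eb F.
So we need the interval from Cb up to F.
From Cb to F: 6 semitones over a fourth = augmented.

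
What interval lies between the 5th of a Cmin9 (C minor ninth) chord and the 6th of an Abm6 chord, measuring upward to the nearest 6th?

The 5th of Cmin9 (C minor ninth) is G; the 6th of Abm6 is F.
G up to F is 10 semitones, a half step narrower than a major seventh, so the interval is minor.

minor seventh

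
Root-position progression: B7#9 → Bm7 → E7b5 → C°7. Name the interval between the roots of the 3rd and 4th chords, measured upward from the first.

minor 6th

The roots are E and C.
6 letter names make it a sixth; at 8 semitones (a half step narrower than major) the quality is minor.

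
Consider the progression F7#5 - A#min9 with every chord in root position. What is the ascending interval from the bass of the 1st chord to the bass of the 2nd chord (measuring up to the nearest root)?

The roots are F and A#.
F up to A# is 5 semitones, a half step wider than a major third, so the interval is augmented.

augmented third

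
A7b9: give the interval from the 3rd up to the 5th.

A dominant seventh flat nine: A, C♯, E, G, B♭.
3rd = C♯; 5th = E.
3 letter names make it a third; at 3 semitones (a half step narrower than major) the quality is minor.

minor third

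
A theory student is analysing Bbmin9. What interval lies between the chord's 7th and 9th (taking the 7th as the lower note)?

Bb minor ninth: Bb Db F Ab C.
The 7th is Ab and the 9th is C.
Ab up to C spans 3 letter names and 4 semitones — a major third.

major 3rd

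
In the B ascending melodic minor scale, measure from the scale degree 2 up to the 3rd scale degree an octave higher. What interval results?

B melodic minor: B C# D E F# G# A#.
So we need the interval from C# up to D.
C# up to D is 13 semitones, a half step narrower than a major ninth, so the interval is minor.

minor ninth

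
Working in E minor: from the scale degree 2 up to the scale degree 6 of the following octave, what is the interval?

diminished twelfth

Spelling E minor: E F# G A B C D.
That puts F# below C.
12 letter names make it a twelfth; at 18 semitones (a half step narrower than perfect) the quality is diminished.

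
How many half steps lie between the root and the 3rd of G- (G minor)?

Spelling the chord: G Bb D.
G to Bb is a minor third: 3 semitones.

3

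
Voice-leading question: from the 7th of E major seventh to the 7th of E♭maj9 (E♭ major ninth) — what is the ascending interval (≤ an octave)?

The 7th of E major seventh is D♯; the 7th of E♭maj9 (E♭ major ninth) is D.
D♯ up to D is 11 semitones, a half step narrower than a perfect octave, so the interval is diminished.

diminished octave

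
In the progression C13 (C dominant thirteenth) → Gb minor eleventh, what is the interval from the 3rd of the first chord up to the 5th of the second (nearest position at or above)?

d7

C13 (C dominant thirteenth) has E as its 3rd, and Gb minor eleventh has Db as its 5th.
E up to Db is 9 semitones, a whole step narrower than a major seventh, so the interval is diminished.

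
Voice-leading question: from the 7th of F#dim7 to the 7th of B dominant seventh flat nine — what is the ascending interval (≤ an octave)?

augmented fourth

F#dim7 has Eb as its 7th, and B dominant seventh flat nine has A as its 7th.
Eb up to A is 6 semitones, a half step wider than a perfect fourth, so the interval is augmented.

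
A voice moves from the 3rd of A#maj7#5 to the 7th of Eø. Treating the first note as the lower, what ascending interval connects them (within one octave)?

d2

A#maj7#5 has C## as its 3rd, and Eø has D as its 7th.
C## up to D is 0 semitones, a whole step narrower than a major second, so the interval is diminished.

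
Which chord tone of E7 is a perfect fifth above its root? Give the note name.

E7: E–G#–B–D.
The root is E. A perfect fifth above E is B.
B is the chord's 5th.

B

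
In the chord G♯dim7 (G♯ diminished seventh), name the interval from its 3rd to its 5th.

minor third

G♯dim7 (G♯ diminished seventh) is spelled G♯, B, D, F.
3rd = B; 5th = D.
From B to D: 3 semitones over a third = minor.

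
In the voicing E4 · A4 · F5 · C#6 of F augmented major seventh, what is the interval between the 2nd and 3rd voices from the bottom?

minor 6th

Those voices are A4 and F5.
A up to F is 8 semitones, a half step narrower than a major sixth, so the interval is minor.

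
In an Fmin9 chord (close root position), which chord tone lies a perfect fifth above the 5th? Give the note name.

Spelling the chord: F A♭ C E♭ G.
The 5th is C. A perfect fifth above C is G.
G is the chord's 9th.

G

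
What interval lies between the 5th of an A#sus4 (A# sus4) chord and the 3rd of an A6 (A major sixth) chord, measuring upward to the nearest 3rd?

minor sixth

A#sus4 (A# sus4) has E# as its 5th, and A6 (A major sixth) has C# as its 3rd.
From E# to C#: 8 semitones over a sixth = minor.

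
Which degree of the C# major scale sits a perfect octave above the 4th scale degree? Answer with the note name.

F#

The scale is C# D# E# F# G# A# B#.
The 4th scale degree is F#; a perfect octave above that is F# — scale degree 4.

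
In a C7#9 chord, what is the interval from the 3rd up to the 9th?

major seventh

C7#9 (C dominant seventh sharp nine) is spelled C, E, G, Bb, D#.
So we need the interval from E up to D#.
From E to D# is 11 semitones, exactly the major seventh.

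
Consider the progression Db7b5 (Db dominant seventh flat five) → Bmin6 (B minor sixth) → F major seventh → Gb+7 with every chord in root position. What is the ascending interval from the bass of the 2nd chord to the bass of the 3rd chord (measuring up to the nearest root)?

The roots are B and F.
5 letter names make it a fifth; at 6 semitones (a half step narrower than perfect) the quality is diminished.

diminished fifth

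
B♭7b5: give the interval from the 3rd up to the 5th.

B♭7b5: B♭, D, F♭, A♭.
So we need the interval from D up to F♭.
From D to F♭: 2 semitones over a third = diminished.

diminished 3rd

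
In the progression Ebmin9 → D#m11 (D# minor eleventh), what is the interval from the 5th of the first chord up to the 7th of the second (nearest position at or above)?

The 5th of Ebmin9 is Bb; the 7th of D#m11 (D# minor eleventh) is C#.
2 letter names make it a second; at 3 semitones (a half step wider than major) the quality is augmented.

augmented 2nd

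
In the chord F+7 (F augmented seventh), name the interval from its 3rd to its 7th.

Spelling the chord: F-A-C#-Eb.
That puts A below Eb.
A up to Eb is 6 semitones, a half step narrower than a perfect fifth, so the interval is diminished.

d5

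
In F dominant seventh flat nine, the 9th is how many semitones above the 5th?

6

Spelling the chord: F-A-C-E♭-G♭.
C to G♭ is a diminished fifth: 6 semitones.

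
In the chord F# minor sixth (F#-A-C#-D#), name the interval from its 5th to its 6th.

M2

5th = C#; 6th = D#.
Counting 2 letters and 2 half steps from C# gives a major second.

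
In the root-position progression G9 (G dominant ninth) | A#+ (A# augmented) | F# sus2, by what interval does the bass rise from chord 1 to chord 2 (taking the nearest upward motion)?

The roots are G and A#.
2 letter names make it a second; at 3 semitones (a half step wider than major) the quality is augmented.

augmented 2nd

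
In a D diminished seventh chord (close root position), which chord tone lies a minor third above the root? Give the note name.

F

Ddim7 is spelled D–F–Ab–Cb.
The root is D. A minor third above D is F.
F is the chord's 3rd.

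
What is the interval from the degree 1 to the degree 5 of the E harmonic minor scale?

The scale runs E F# G A B C D#.
That puts E below B.
Counting 5 letters and 7 half steps from E gives a perfect fifth.

perfect 5th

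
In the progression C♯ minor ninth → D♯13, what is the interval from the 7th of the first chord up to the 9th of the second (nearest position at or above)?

augmented fourth

C♯ minor ninth has B as its 7th, and D♯13 has E♯ as its 9th.
From B to E♯: 6 semitones over a fourth = augmented.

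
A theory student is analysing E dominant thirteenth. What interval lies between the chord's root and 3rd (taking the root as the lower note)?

major 3rd

E13 is spelled E G# B D F# C#.
Root = E; 3rd = G#.
Counting 3 letters and 4 half steps from E gives a major third.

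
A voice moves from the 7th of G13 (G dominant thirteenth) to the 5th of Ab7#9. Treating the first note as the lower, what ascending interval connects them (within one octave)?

G13 (G dominant thirteenth) has F as its 7th, and Ab7#9 has Eb as its 5th.
F up to Eb is 10 semitones, a half step narrower than a major seventh, so the interval is minor.

minor seventh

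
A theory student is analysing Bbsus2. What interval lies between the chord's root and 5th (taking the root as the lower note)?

The chord tones of Bbsus2 are Bb C F.
Root = Bb; 5th = F.
From Bb to F is 7 semitones, exactly the perfect fifth.

perfect fifth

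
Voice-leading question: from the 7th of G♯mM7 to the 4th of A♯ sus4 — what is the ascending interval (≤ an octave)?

The 7th of G♯mM7 is F𝄪; the 4th of A♯ sus4 is D♯.
From F𝄪 to D♯: 8 semitones over a sixth = minor.

minor sixth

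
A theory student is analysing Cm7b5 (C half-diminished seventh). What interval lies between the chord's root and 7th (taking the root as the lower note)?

minor seventh

Cø (C half-diminished seventh): C-E♭-G♭-B♭.
That puts C below B♭.
C up to B♭ is 10 semitones, a half step narrower than a major seventh, so the interval is minor.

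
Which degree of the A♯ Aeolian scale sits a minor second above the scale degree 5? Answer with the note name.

F#

The scale is A♯ B♯ C♯ D♯ E♯ F♯ G♯.
The scale degree 5 is E♯; a minor second above that is F♯ — scale degree 6.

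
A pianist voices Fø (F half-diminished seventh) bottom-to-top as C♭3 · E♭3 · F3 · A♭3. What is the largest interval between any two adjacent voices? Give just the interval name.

Adjacent intervals: C♭3→E♭3 = major third; E♭3→F3 = major second; F3→A♭3 = minor third.
The largest is C♭3 to E♭3, a major third (4 semitones).

major third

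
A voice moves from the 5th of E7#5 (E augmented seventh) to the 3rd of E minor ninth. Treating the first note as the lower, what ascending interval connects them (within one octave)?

E7#5 (E augmented seventh) has B# as its 5th, and E minor ninth has G as its 3rd.
From B# to G: 7 semitones over a sixth = diminished.

diminished 6th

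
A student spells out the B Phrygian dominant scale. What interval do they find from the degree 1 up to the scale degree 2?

minor second

B phrygian dominant: B C D# E F# G A.
Degree 1 = B; scale degree 2 = C.
From B to C: 1 semitone over a second = minor.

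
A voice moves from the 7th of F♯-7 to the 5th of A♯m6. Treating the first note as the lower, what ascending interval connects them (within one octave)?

augmented 1st

F♯-7 has E as its 7th, and A♯m6 has E♯ as its 5th.
From E to E♯: 1 semitone over a unison = augmented.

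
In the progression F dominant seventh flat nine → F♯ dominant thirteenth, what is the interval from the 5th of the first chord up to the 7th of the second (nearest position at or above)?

major third

The 5th of F dominant seventh flat nine is C; the 7th of F♯ dominant thirteenth is E.
C up to E spans 3 letter names and 4 semitones — a major third.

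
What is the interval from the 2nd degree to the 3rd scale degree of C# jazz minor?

Spelling C# jazz minor: C# D# E F# G# A# B#.
That puts D# below E.
D# up to E is 1 semitone, a half step narrower than a major second, so the interval is minor.

minor 2nd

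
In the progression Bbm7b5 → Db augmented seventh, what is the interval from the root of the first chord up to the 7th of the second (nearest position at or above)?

Bbm7b5 has Bb as its root, and Db augmented seventh has Cb as its 7th.
From Bb to Cb: 1 semitone over a second = minor.

minor 2nd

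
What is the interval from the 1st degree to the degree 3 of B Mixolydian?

major third

The scale runs B C# D# E F# G# A.
The 1st degree is B and the 3rd scale degree is D#.
B up to D# spans 3 letter names and 4 semitones — a major third.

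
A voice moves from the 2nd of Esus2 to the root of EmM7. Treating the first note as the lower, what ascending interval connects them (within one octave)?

The 2nd of Esus2 is F♯; the root of EmM7 is E.
F♯ up to E is 10 semitones, a half step narrower than a major seventh, so the interval is minor.

minor 7th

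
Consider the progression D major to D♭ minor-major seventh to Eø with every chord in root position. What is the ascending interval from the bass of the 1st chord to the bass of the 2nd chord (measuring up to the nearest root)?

The roots are D and D♭.
8 letter names make it an octave; at 11 semitones (a half step narrower than perfect) the quality is diminished.

diminished 8th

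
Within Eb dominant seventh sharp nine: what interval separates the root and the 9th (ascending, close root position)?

augmented ninth

The chord tones of Eb7#9 (Eb dominant seventh sharp nine) are Eb G Bb Db F#.
That puts Eb below F#.
9 letter names make it a ninth; at 15 semitones (a half step wider than major) the quality is augmented.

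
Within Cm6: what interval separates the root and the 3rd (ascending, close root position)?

Spelling the chord: C–Eb–G–A.
Root = C; 3rd = Eb.
C up to Eb is 3 semitones, a half step narrower than a major third, so the interval is minor.

minor 3rd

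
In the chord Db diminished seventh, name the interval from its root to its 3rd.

Db°7: Db-Fb-Abb-Cbb.
So we need the interval from Db up to Fb.
From Db to Fb: 3 semitones over a third = minor.

m3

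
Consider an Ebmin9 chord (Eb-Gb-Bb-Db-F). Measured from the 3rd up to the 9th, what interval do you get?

major seventh

That puts Gb below F.
Gb up to F spans 7 letter names and 11 semitones — a major seventh.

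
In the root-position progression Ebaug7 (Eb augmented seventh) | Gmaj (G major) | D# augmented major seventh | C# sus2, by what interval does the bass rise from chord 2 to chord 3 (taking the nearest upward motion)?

augmented 5th

The roots are G and D#.
From G to D#: 8 semitones over a fifth = augmented.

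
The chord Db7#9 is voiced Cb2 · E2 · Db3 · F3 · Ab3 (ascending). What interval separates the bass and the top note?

major 13th

The outer voices are Cb2 and Ab3.
Cb up to Ab spans 13 letter names and 21 semitones — a major thirteenth.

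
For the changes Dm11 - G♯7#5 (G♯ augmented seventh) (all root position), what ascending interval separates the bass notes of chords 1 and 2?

The roots are D and G♯.
4 letter names make it a fourth; at 6 semitones (a half step wider than perfect) the quality is augmented.

augmented fourth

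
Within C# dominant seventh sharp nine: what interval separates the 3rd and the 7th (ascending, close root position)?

diminished 5th

The chord tones of C# dominant seventh sharp nine are C#-E#-G#-B-D##.
The 3rd is E# and the 7th is B.
5 letter names make it a fifth; at 6 semitones (a half step narrower than perfect) the quality is diminished.
This 3–7 tritone is the characteristic tension at the heart of the dominant sound.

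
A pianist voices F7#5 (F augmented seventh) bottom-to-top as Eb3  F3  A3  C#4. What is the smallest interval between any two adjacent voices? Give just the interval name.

Adjacent intervals: Eb3→F3 = major second; F3→A3 = major third; A3→C#4 = major third.
The smallest is Eb3 to F3, a major second (2 semitones).

major second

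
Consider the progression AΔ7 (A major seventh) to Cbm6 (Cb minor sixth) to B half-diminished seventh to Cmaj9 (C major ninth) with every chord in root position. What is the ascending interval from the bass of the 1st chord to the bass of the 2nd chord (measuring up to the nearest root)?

d3

The roots are A and Cb.
From A to Cb: 2 semitones over a third = diminished.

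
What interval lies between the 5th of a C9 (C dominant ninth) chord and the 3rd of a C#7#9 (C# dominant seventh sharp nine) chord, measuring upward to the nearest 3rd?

C9 (C dominant ninth) has G as its 5th, and C#7#9 (C# dominant seventh sharp nine) has E# as its 3rd.
G up to E# is 10 semitones, a half step wider than a major sixth, so the interval is augmented.

augmented sixth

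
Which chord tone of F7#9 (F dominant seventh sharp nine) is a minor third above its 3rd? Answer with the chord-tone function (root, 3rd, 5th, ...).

5th

The chord tones of F7#9 are F A C Eb G#.
The 3rd is A. A minor third above A is C.
C is the chord's 5th.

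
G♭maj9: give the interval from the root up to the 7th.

The chord tones of G♭ major ninth are G♭, B♭, D♭, F, A♭.
So we need the interval from G♭ up to F.
From G♭ to F is 11 semitones, exactly the major seventh.

major seventh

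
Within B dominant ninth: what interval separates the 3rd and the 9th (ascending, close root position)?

minor seventh

The chord tones of B9 (B dominant ninth) are B-D♯-F♯-A-C♯.
3rd = D♯; 9th = C♯.
D♯ up to C♯ is 10 semitones, a half step narrower than a major seventh, so the interval is minor.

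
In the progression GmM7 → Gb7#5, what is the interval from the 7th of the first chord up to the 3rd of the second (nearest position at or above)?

diminished fourth

The 7th of GmM7 is F#; the 3rd of Gb7#5 is Bb.
From F# to Bb: 4 semitones over a fourth = diminished.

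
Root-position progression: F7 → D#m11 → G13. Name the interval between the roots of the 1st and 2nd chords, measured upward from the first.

augmented sixth

The roots are F and D#.
6 letter names make it a sixth; at 10 semitones (a half step wider than major) the quality is augmented.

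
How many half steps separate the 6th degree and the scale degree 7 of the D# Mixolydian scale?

The scale is D# E# F## G# A# B# C#.
B# up to C# is a minor second — 1 semitone.

1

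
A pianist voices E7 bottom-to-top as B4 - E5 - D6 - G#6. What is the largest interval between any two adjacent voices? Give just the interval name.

Adjacent intervals: B4→E5 = perfect fourth; E5→D6 = minor seventh; D6→G#6 = augmented fourth.
The largest is E5 to D6, a minor seventh (10 semitones).

minor 7th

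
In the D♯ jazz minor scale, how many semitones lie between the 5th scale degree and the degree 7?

4

The scale is D♯ E♯ F♯ G♯ A♯ B♯ C𝄪.
A♯ up to C𝄪 is a major third — 4 semitones.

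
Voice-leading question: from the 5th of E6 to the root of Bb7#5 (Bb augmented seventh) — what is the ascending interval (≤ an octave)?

The 5th of E6 is B; the root of Bb7#5 (Bb augmented seventh) is Bb.
From B to Bb: 11 semitones over an octave = diminished.

diminished octave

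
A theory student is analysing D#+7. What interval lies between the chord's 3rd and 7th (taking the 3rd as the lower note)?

Spelling the chord: D#–F##–A##–C#.
The 3rd is F## and the 7th is C#.
F## up to C# is 6 semitones, a half step narrower than a perfect fifth, so the interval is diminished.
This 3–7 tritone is the characteristic tension at the heart of the dominant sound.

diminished 5th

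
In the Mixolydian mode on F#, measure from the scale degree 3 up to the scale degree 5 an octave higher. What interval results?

The scale runs F# G# A# B C# D# E.
So we need the interval from A# up to C#.
10 letter names make it a tenth; at 15 semitones (a half step narrower than major) the quality is minor.

minor tenth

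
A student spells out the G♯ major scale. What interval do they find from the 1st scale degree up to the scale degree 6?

Spelling the G♯ major scale: G♯ A♯ B♯ C♯ D♯ E♯ F𝄪.
That puts G♯ below E♯.
Counting 6 letters and 9 half steps from G♯ gives a major sixth.

major 6th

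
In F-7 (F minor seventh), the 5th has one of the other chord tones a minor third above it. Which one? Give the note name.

Eb

F-7: F, Ab, C, Eb.
The 5th is C. A minor third above C is Eb.
Eb is the chord's 7th.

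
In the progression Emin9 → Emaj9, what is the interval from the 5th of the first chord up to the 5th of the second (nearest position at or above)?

perfect unison

The 5th of Emin9 is B; the 5th of Emaj9 is B.
Counting 1 letters and 0 half steps from B gives a perfect unison.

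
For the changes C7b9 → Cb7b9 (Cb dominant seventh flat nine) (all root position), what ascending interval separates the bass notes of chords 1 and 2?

diminished octave

The roots are C and Cb.
8 letter names make it an octave; at 11 semitones (a half step narrower than perfect) the quality is diminished.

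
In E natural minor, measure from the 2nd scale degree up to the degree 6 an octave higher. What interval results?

diminished twelfth

The scale runs E F# G A B C D.
That puts F# below C.
From F# to C: 18 semitones over a twelfth = diminished.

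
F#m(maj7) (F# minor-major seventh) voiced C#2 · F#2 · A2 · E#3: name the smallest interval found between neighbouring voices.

m3

Adjacent intervals: C#2→F#2 = perfect fourth; F#2→A2 = minor third; A2→E#3 = augmented fifth.
The smallest is F#2 to A2, a minor third (3 semitones).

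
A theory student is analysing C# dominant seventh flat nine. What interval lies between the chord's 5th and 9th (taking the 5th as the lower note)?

d5

C# dominant seventh flat nine: C#-E#-G#-B-D.
The 5th is G# and the 9th is D.
G# up to D is 6 semitones, a half step narrower than a perfect fifth, so the interval is diminished.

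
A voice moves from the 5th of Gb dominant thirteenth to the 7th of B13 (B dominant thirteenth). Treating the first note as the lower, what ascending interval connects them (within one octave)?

The 5th of Gb dominant thirteenth is Db; the 7th of B13 (B dominant thirteenth) is A.
5 letter names make it a fifth; at 8 semitones (a half step wider than perfect) the quality is augmented.

augmented fifth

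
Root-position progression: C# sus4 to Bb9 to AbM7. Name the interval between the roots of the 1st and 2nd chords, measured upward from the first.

diminished 7th

The roots are C# and Bb.
From C# to Bb: 9 semitones over a seventh = diminished.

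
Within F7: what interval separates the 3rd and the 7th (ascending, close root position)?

diminished fifth

F7 (F dominant seventh) is spelled F-A-C-Eb.
The 3rd is A and the 7th is Eb.
From A to Eb: 6 semitones over a fifth = diminished.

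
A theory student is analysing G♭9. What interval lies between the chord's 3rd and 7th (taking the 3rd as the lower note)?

Spelling the chord: G♭ B♭ D♭ F♭ A♭.
That puts B♭ below F♭.
5 letter names make it a fifth; at 6 semitones (a half step narrower than perfect) the quality is diminished.
This 3–7 tritone is the characteristic tension at the heart of the dominant sound.

d5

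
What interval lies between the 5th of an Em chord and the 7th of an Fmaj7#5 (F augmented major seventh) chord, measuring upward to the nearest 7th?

The 5th of Em is B; the 7th of Fmaj7#5 (F augmented major seventh) is E.
Counting 4 letters and 5 half steps from B gives a perfect fourth.

perfect fourth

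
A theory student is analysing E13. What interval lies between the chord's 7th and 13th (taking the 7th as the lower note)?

Spelling the chord: E–G♯–B–D–F♯–C♯.
The 7th is D and the 13th is C♯.
From D to C♯ is 11 semitones, exactly the major seventh.

major 7th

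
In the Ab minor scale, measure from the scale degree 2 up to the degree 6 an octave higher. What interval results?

The scale runs Ab Bb Cb Db Eb Fb Gb.
So we need the interval from Bb up to Fb.
12 letter names make it a twelfth; at 18 semitones (a half step narrower than perfect) the quality is diminished.

diminished twelfth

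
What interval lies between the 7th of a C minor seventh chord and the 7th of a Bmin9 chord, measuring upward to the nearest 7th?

C minor seventh has Bb as its 7th, and Bmin9 has A as its 7th.
Counting 7 letters and 11 half steps from Bb gives a major seventh.

major 7th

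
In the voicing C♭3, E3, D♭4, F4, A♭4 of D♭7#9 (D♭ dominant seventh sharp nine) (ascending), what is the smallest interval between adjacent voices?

minor third

Adjacent intervals: C♭3→E3 = augmented third; E3→D♭4 = diminished seventh; D♭4→F4 = major third; F4→A♭4 = minor third.
The smallest is F4 to A♭4, a minor third (3 semitones).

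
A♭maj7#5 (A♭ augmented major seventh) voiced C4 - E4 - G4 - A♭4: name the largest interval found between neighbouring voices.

Adjacent intervals: C4→E4 = major third; E4→G4 = minor third; G4→A♭4 = minor second.
The largest is C4 to E4, a major third (4 semitones).

M3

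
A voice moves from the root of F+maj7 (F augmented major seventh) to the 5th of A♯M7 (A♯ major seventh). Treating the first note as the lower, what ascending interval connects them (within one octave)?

The root of F+maj7 (F augmented major seventh) is F; the 5th of A♯M7 (A♯ major seventh) is E♯.
F up to E♯ is 12 semitones, a half step wider than a major seventh, so the interval is augmented.

augmented seventh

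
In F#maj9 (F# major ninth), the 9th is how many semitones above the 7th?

Spelling the chord: F#, A#, C#, E#, G#.
E# to G# is a minor third: 3 semitones.

3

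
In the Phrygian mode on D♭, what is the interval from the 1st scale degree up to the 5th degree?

The scale runs D♭ E𝄫 F♭ G♭ A♭ B𝄫 C♭.
The 1st scale degree is D♭ and the 5th degree is A♭.
Counting 5 letters and 7 half steps from D♭ gives a perfect fifth.

P5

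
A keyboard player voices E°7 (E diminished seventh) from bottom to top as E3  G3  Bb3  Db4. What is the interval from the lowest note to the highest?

The outer voices are E3 and Db4.
From E to Db: 9 semitones over a seventh = diminished.

diminished 7th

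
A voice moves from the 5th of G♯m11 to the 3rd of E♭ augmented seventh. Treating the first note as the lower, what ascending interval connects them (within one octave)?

d4

G♯m11 has D♯ as its 5th, and E♭ augmented seventh has G as its 3rd.
From D♯ to G: 4 semitones over a fourth = diminished.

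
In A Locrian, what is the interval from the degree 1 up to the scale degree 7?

minor seventh

Spelling A Locrian: A B♭ C D E♭ F G.
That puts A below G.
From A to G: 10 semitones over a seventh = minor.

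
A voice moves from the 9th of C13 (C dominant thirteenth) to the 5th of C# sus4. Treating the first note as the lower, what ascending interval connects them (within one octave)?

augmented fourth

C13 (C dominant thirteenth) has D as its 9th, and C# sus4 has G# as its 5th.
D up to G# is 6 semitones, a half step wider than a perfect fourth, so the interval is augmented.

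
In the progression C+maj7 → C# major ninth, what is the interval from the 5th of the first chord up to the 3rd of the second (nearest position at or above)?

major sixth

The 5th of C+maj7 is G#; the 3rd of C# major ninth is E#.
Counting 6 letters and 9 half steps from G# gives a major sixth.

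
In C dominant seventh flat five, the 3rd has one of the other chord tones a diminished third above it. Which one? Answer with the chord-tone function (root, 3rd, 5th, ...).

5th

C7b5: C-E-Gb-Bb.
The 3rd is E. A diminished third above E is Gb.
Gb is the chord's 5th.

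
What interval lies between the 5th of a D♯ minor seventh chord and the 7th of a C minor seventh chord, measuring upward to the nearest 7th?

diminished second

D♯ minor seventh has A♯ as its 5th, and C minor seventh has B♭ as its 7th.
2 letter names make it a second; at 0 semitones (a whole step narrower than major) the quality is diminished.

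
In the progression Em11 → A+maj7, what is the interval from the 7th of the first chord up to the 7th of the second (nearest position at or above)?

augmented 4th

Em11 has D as its 7th, and A+maj7 has G# as its 7th.
4 letter names make it a fourth; at 6 semitones (a half step wider than perfect) the quality is augmented.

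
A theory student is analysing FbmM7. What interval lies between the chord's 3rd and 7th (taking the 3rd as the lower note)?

Spelling the chord: Fb, Abb, Cb, Eb.
The 3rd is Abb and the 7th is Eb.
Abb up to Eb is 8 semitones, a half step wider than a perfect fifth, so the interval is augmented.

augmented 5th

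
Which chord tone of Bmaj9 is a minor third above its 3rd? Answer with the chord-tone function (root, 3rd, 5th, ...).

Bmaj9: B D# F# A# C#.
The 3rd is D#. A minor third above D# is F#.
F# is the chord's 5th.

5th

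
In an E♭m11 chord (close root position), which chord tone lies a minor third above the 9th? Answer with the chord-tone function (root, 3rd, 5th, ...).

The chord tones of E♭m11 are E♭-G♭-B♭-D♭-F-A♭.
The 9th is F. A minor third above F is A♭.
A♭ is the chord's 11th.

11th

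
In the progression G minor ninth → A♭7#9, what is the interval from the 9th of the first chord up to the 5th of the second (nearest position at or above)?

diminished fifth

G minor ninth has A as its 9th, and A♭7#9 has E♭ as its 5th.
From A to E♭: 6 semitones over a fifth = diminished.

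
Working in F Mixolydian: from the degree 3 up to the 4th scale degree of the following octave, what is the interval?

minor ninth

Spelling F Mixolydian: F G A B♭ C D E♭.
That puts A below B♭.
9 letter names make it a ninth; at 13 semitones (a half step narrower than major) the quality is minor.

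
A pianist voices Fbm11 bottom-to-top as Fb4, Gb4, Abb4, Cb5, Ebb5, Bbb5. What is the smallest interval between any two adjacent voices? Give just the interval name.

Adjacent intervals: Fb4→Gb4 = major second; Gb4→Abb4 = minor second; Abb4→Cb5 = major third; Cb5→Ebb5 = minor third; Ebb5→Bbb5 = perfect fifth.
The smallest is Gb4 to Abb4, a minor second (1 semitone).

minor second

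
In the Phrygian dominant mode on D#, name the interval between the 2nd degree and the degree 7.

Spelling the Phrygian dominant mode on D#: D# E F## G# A# B C#.
2nd degree = E; 7th degree = C#.
From E to C# is 9 semitones, exactly the major sixth.

major sixth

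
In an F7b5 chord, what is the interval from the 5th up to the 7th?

The chord tones of F dominant seventh flat five are F-A-Cb-Eb.
So we need the interval from Cb up to Eb.
Counting 3 letters and 4 half steps from Cb gives a major third.

major 3rd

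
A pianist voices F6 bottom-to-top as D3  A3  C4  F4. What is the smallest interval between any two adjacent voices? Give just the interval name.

Adjacent intervals: D3→A3 = perfect fifth; A3→C4 = minor third; C4→F4 = perfect fourth.
The smallest is A3 to C4, a minor third (3 semitones).

minor third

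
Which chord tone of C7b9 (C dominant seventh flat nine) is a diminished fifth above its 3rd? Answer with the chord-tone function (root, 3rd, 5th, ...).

Spelling the chord: C, E, G, Bb, Db.
The 3rd is E. A diminished fifth above E is Bb.
Bb is the chord's 7th.

7th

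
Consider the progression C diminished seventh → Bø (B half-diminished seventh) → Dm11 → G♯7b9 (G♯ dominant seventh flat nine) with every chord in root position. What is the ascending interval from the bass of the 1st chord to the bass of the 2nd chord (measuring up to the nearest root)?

The roots are C and B.
Counting 7 letters and 11 half steps from C gives a major seventh.

major 7th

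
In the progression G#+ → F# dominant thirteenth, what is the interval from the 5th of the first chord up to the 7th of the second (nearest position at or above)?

diminished 2nd

G#+ has D## as its 5th, and F# dominant thirteenth has E as its 7th.
From D## to E: 0 semitones over a second = diminished.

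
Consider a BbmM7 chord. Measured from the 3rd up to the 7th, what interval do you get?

augmented fifth

Spelling the chord: Bb Db F A.
The 3rd is Db and the 7th is A.
Db up to A is 8 semitones, a half step wider than a perfect fifth, so the interval is augmented.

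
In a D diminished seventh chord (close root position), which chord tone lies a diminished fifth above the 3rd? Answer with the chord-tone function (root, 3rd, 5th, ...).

Ddim7 (D diminished seventh) is spelled D F Ab Cb.
The 3rd is F. A diminished fifth above F is Cb.
Cb is the chord's 7th.

7th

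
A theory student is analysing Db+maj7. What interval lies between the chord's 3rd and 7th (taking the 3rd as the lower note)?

Db+maj7 is spelled Db-F-A-C.
The 3rd is F and the 7th is C.
From F to C is 7 semitones, exactly the perfect fifth.

perfect 5th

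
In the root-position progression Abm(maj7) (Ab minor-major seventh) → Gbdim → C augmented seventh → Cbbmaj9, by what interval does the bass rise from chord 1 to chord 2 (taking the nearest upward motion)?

The roots are Ab and Gb.
From Ab to Gb: 10 semitones over a seventh = minor.

m7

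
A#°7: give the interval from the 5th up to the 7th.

The chord tones of A# diminished seventh are A#–C#–E–G.
That puts E below G.
E up to G is 3 semitones, a half step narrower than a major third, so the interval is minor.

m3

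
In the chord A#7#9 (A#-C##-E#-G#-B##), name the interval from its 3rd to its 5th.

That puts C## below E#.
From C## to E#: 3 semitones over a third = minor.

minor 3rd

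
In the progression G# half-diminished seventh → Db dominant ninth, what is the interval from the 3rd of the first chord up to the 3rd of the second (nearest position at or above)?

diminished fifth

G# half-diminished seventh has B as its 3rd, and Db dominant ninth has F as its 3rd.
5 letter names make it a fifth; at 6 semitones (a half step narrower than perfect) the quality is diminished.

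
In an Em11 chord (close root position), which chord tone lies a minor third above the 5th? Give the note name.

D

Spelling the chord: E–G–B–D–F♯–A.
The 5th is B. A minor third above B is D.
D is the chord's 7th.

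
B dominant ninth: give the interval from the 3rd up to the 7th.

B9 (B dominant ninth): B–D♯–F♯–A–C♯.
That puts D♯ below A.
5 letter names make it a fifth; at 6 semitones (a half step narrower than perfect) the quality is diminished.

d5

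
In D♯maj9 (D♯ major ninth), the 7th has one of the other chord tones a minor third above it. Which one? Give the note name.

The chord tones of D♯maj9 (D♯ major ninth) are D♯, F𝄪, A♯, C𝄪, E♯.
The 7th is C𝄪. A minor third above C𝄪 is E♯.
E♯ is the chord's 9th.

E#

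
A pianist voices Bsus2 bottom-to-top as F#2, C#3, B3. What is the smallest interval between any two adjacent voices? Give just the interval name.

perfect fifth

Adjacent intervals: F#2→C#3 = perfect fifth; C#3→B3 = minor seventh.
The smallest is F#2 to C#3, a perfect fifth (7 semitones).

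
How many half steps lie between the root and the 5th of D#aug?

D#aug is spelled D#, F##, A##.
D# to A## is an augmented fifth: 8 semitones.

8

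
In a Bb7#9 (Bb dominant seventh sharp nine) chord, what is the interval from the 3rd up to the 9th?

The chord tones of Bb dominant seventh sharp nine are Bb D F Ab C#.
3rd = D; 9th = C#.
From D to C# is 11 semitones, exactly the major seventh.

major 7th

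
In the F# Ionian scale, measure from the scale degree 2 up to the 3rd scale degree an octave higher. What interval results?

M9

Spelling the F# Ionian scale: F# G# A# B C# D# E#.
So we need the interval from G# up to A#.
Counting 9 letters and 14 half steps from G# gives a major ninth.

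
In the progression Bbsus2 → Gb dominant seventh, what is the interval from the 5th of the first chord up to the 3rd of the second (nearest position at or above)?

The 5th of Bbsus2 is F; the 3rd of Gb dominant seventh is Bb.
From F to Bb is 5 semitones, exactly the perfect fourth.

perfect 4th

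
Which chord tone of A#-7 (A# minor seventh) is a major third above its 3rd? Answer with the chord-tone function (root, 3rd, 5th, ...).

5th

Spelling the chord: A#, C#, E#, G#.
The 3rd is C#. A major third above C# is E#.
E# is the chord's 5th.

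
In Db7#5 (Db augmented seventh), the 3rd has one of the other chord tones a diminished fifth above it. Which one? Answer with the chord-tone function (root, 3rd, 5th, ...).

7th

Spelling the chord: Db, F, A, Cb.
The 3rd is F. A diminished fifth above F is Cb.
Cb is the chord's 7th.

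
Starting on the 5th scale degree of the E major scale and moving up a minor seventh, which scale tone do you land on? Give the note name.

The scale is E F# G# A B C# D#.
The 5th scale degree is B; a minor seventh above that is A — scale degree 4.

A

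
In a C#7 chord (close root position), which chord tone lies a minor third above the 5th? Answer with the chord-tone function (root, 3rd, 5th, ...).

7th

C#7 is spelled C#–E#–G#–B.
The 5th is G#. A minor third above G# is B.
B is the chord's 7th.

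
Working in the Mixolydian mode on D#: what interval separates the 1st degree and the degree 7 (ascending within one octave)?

minor 7th

D# mixolydian: D# E# F## G# A# B# C#.
So we need the interval from D# up to C#.
From D# to C#: 10 semitones over a seventh = minor.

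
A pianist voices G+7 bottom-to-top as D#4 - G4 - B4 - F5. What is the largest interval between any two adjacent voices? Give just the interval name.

Adjacent intervals: D#4→G4 = diminished fourth; G4→B4 = major third; B4→F5 = diminished fifth.
The largest is B4 to F5, a diminished fifth (6 semitones).

diminished 5th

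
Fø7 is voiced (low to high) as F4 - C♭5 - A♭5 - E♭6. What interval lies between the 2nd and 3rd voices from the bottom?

Those voices are C♭5 and A♭5.
C♭ up to A♭ spans 6 letter names and 9 semitones — a major sixth.

major sixth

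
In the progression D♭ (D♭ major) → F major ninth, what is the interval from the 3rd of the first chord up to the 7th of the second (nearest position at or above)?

major seventh

D♭ (D♭ major) has F as its 3rd, and F major ninth has E as its 7th.
F up to E spans 7 letter names and 11 semitones — a major seventh.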